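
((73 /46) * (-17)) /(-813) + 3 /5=118399 /186990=0.63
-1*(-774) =774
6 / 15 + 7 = 7.40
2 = 2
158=158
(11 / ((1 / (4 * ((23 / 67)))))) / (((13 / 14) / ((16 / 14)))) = 16192 / 871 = 18.59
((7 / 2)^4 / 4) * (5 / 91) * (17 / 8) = 29155 / 6656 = 4.38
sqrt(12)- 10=-10+ 2 * sqrt(3)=-6.54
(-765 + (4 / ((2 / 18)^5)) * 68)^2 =257941683876969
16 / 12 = 4 / 3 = 1.33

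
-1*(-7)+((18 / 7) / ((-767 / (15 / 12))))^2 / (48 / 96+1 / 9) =4439247019 / 634175542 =7.00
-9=-9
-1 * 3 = -3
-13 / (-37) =13 / 37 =0.35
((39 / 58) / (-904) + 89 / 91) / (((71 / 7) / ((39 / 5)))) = 13988697 / 18613360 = 0.75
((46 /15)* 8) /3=368 /45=8.18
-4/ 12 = -1/ 3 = -0.33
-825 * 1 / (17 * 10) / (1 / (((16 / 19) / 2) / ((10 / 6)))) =-396 / 323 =-1.23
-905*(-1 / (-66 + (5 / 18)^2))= -293220 / 21359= -13.73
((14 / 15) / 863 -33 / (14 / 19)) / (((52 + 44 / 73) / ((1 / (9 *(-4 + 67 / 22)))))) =6517404157 / 65764742400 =0.10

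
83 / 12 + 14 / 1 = 251 / 12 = 20.92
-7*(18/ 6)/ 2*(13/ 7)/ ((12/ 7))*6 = -273/ 4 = -68.25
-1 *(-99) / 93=33 / 31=1.06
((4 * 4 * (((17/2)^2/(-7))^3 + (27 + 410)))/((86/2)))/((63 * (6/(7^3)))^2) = -202.99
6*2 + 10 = 22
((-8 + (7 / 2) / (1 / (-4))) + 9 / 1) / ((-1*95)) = 13 / 95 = 0.14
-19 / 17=-1.12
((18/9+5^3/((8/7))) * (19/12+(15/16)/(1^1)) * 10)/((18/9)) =179685/128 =1403.79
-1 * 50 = -50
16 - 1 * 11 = 5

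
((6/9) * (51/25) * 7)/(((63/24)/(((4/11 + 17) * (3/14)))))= 25976/1925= 13.49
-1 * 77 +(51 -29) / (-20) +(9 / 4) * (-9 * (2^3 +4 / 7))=-17617 / 70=-251.67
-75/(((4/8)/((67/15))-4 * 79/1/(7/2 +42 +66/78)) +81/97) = 1174694250/91959223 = 12.77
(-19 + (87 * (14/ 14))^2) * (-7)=-52850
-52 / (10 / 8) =-208 / 5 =-41.60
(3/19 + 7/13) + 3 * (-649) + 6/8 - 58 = -1979511/988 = -2003.55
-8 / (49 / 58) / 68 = -116 / 833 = -0.14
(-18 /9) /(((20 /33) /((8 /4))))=-33 /5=-6.60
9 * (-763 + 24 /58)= -199035 /29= -6863.28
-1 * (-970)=970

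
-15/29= -0.52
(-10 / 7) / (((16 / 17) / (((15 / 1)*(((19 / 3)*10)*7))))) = -40375 / 4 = -10093.75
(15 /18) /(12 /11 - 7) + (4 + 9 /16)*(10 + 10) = 14213 /156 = 91.11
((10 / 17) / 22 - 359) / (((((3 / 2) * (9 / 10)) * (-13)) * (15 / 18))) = 179008 / 7293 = 24.55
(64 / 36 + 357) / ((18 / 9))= 3229 / 18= 179.39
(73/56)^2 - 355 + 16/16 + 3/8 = -1103639/3136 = -351.93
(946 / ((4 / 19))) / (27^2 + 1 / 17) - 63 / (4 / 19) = -3632515 / 12394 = -293.09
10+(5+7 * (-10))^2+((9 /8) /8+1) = 271113 /64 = 4236.14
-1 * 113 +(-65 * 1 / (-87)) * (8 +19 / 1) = -2692 / 29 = -92.83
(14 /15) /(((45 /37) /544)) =417.47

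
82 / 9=9.11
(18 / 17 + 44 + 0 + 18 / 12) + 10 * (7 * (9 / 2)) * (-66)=-705277 / 34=-20743.44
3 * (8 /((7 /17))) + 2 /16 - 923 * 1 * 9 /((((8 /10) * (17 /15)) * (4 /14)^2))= -213586361 /1904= -112177.71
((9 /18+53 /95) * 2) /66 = 67 /2090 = 0.03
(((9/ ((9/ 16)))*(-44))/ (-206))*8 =2816/ 103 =27.34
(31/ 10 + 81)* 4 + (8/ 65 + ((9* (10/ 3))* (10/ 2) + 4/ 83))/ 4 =4034843/ 10790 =373.94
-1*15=-15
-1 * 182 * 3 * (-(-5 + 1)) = -2184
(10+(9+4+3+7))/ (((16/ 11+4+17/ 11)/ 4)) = 132/ 7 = 18.86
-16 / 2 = -8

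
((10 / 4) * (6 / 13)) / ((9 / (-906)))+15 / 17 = -25475 / 221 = -115.27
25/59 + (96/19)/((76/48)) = 76993/21299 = 3.61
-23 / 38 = -0.61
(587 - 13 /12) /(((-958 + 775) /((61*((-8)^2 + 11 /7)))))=-358581 /28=-12806.46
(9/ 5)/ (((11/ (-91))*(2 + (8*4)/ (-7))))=637/ 110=5.79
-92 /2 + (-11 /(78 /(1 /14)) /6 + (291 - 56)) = 1238317 /6552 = 189.00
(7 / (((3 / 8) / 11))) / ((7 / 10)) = 880 / 3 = 293.33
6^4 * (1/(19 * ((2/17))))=11016/19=579.79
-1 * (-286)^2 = -81796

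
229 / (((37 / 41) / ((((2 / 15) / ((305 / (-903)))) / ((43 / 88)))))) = -11567248 / 56425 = -205.00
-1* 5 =-5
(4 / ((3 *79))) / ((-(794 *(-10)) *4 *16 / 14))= 7 / 15054240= 0.00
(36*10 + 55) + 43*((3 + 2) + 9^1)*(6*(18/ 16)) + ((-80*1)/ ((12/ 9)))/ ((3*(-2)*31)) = 277687/ 62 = 4478.82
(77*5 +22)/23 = 407/23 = 17.70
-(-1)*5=5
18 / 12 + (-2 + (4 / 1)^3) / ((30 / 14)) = 913 / 30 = 30.43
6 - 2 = 4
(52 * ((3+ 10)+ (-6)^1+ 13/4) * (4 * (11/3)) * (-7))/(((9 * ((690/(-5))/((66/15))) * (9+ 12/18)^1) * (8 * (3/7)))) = 3160157/540270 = 5.85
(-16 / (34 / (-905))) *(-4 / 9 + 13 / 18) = 18100 / 153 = 118.30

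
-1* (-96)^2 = -9216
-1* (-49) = 49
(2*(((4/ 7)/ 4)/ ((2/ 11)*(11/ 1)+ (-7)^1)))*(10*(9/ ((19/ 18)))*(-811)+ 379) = 2613238/ 665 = 3929.68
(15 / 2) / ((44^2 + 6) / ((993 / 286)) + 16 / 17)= 253215 / 18915784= 0.01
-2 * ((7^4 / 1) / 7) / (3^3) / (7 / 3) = -98 / 9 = -10.89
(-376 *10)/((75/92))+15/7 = -484063/105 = -4610.12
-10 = -10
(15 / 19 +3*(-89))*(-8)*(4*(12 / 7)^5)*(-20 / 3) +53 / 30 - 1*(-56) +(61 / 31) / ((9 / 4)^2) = -6741560681028227 / 8018451630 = -840755.92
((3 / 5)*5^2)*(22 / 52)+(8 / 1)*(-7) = -1291 / 26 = -49.65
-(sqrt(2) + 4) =-4-sqrt(2) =-5.41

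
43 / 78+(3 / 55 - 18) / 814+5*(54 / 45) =6.53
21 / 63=1 / 3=0.33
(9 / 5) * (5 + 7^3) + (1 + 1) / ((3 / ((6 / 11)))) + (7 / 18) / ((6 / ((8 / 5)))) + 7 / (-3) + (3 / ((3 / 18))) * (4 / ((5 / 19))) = 1333729 / 1485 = 898.13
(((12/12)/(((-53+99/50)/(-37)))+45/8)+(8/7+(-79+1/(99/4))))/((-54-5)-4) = 1.13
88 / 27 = 3.26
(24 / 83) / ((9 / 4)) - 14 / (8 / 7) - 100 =-111673 / 996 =-112.12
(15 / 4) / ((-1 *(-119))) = 15 / 476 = 0.03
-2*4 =-8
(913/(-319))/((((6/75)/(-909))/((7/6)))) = 4401075/116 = 37940.30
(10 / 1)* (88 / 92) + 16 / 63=14228 / 1449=9.82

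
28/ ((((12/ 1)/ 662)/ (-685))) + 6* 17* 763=-980270.67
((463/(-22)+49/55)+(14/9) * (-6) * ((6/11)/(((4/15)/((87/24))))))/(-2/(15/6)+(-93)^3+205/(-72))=0.00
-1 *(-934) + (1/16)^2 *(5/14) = 3347461/3584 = 934.00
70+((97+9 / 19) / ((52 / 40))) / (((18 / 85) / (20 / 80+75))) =59384885 / 2223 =26713.85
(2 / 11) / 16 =1 / 88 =0.01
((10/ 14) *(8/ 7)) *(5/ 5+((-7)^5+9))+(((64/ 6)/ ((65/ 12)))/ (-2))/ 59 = -2576662936/ 187915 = -13711.85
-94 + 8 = -86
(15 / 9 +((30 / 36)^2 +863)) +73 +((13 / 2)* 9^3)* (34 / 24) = 550889 / 72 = 7651.24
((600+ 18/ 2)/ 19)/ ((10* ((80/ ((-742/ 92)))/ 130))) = -2937207/ 69920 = -42.01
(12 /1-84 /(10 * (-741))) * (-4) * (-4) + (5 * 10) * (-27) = -1157.82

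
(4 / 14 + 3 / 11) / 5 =43 / 385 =0.11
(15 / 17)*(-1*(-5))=75 / 17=4.41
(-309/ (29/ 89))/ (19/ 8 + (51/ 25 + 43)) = -1833400/ 91669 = -20.00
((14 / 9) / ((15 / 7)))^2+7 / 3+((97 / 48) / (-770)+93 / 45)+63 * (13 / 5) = 7576802881 / 44906400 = 168.72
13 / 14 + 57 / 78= 151 / 91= 1.66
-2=-2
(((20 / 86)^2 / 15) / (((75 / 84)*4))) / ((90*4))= 7 / 2496150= 0.00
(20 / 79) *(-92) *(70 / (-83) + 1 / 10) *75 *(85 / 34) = 21286500 / 6557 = 3246.38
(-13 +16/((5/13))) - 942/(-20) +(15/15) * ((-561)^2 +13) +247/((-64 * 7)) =705172493/2240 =314809.15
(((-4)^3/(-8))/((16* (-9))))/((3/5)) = -5/54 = -0.09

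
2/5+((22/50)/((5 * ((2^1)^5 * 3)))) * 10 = 0.41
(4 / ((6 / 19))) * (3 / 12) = 19 / 6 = 3.17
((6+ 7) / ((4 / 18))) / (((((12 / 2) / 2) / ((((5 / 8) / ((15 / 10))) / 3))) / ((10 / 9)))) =325 / 108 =3.01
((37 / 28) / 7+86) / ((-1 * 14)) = -16893 / 2744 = -6.16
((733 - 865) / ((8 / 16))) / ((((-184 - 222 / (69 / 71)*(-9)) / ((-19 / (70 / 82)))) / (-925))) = -2903.55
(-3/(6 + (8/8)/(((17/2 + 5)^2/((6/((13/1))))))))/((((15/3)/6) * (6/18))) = -85293/47405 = -1.80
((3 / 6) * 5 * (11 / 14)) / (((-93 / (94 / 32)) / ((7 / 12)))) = -2585 / 71424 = -0.04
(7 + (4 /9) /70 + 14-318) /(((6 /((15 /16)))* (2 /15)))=-348.04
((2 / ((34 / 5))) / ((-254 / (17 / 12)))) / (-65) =1 / 39624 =0.00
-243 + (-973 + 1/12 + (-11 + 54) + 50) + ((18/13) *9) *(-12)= -198503/156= -1272.46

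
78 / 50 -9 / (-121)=4944 / 3025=1.63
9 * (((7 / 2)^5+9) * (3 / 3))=4807.97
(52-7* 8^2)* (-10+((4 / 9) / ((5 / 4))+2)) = 15136 / 5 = 3027.20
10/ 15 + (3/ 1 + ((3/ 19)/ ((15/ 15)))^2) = 3998/ 1083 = 3.69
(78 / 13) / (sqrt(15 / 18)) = 6 * sqrt(30) / 5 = 6.57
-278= -278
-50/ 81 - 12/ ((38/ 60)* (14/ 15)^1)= -225350/ 10773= -20.92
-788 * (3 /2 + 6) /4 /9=-164.17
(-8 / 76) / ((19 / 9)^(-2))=-38 / 81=-0.47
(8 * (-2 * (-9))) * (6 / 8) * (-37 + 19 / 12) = -3825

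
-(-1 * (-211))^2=-44521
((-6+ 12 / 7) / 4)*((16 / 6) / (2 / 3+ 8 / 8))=-12 / 7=-1.71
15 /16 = 0.94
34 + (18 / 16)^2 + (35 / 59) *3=139883 / 3776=37.05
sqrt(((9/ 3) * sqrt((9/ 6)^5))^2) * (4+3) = 189 * sqrt(6)/ 8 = 57.87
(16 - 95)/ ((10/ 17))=-134.30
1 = 1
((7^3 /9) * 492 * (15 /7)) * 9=361620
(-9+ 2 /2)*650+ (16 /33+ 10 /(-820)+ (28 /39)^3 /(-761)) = -211713680777717 /40717866618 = -5199.53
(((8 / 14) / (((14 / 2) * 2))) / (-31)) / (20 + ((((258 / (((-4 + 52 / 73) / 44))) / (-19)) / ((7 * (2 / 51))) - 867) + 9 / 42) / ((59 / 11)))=44840 / 619010077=0.00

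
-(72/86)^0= -1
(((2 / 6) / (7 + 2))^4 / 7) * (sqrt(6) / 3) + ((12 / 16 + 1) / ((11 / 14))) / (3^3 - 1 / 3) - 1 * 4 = -6893 / 1760 + sqrt(6) / 11160261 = -3.92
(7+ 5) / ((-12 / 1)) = -1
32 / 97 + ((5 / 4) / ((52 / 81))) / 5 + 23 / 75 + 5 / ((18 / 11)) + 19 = 104780969 / 4539600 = 23.08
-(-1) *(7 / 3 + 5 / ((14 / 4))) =79 / 21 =3.76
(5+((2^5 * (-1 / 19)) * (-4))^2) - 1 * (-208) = 93277 / 361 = 258.39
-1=-1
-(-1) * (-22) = -22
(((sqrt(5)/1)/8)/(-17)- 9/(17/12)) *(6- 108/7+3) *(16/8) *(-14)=-19440/17- 45 *sqrt(5)/34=-1146.49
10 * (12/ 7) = 120/ 7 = 17.14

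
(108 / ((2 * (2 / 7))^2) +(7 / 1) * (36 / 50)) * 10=33579 / 10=3357.90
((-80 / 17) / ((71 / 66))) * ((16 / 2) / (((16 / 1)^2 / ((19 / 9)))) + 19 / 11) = -28405 / 3621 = -7.84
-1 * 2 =-2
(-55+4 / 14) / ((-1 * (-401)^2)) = 383 / 1125607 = 0.00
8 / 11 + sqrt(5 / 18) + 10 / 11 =sqrt(10) / 6 + 18 / 11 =2.16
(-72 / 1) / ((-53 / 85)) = 6120 / 53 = 115.47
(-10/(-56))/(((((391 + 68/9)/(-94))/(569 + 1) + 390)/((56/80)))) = 120555/376124426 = 0.00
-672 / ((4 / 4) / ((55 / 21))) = -1760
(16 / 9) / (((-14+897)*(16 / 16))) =16 / 7947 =0.00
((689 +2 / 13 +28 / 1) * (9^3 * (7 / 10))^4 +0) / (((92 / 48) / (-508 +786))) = 2636295039834364245771 / 373750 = 7053632213603650.16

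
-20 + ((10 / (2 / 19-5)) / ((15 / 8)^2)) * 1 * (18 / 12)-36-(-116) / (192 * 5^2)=-56.85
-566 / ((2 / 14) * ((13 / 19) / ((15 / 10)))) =-8685.92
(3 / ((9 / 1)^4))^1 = 1 / 2187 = 0.00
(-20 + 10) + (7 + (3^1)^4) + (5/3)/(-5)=233/3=77.67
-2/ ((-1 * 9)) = 2/ 9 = 0.22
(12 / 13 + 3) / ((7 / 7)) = 51 / 13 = 3.92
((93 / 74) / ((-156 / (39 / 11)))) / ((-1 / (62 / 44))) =2883 / 71632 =0.04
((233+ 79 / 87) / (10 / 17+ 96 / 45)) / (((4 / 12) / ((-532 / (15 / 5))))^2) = 244780382000 / 10063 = 24324792.01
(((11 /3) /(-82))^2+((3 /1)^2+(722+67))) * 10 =241459445 /30258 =7980.02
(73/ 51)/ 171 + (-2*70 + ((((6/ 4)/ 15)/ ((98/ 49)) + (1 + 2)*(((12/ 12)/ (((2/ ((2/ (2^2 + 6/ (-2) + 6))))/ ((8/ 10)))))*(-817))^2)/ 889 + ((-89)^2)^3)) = 18880094653562453063293/ 37989548100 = 496981290850.43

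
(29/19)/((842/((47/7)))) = 1363/111986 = 0.01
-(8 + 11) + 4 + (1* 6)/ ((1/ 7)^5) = 100827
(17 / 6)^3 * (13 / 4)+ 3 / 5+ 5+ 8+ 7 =408337 / 4320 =94.52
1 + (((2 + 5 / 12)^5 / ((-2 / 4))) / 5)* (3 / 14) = -17608109 / 2903040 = -6.07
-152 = -152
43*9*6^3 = 83592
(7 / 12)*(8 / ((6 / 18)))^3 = 8064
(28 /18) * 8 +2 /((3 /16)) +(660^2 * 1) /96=82091 /18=4560.61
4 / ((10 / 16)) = 32 / 5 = 6.40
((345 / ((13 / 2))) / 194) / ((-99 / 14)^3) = -315560 / 407849013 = -0.00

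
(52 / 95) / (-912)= -13 / 21660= -0.00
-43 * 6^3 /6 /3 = -516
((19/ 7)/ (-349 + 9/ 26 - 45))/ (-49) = 494/ 3510605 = 0.00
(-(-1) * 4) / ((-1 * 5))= -4 / 5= -0.80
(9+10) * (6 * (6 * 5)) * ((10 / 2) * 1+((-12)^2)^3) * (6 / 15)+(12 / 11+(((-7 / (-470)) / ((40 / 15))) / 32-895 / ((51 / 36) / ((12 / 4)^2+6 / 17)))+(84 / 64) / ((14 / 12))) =1562435234119853319 / 382497280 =4084827045.36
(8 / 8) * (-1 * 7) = -7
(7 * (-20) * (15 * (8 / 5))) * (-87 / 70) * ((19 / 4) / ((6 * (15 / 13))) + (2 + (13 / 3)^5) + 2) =864041602 / 135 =6400308.16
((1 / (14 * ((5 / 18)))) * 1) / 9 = 1 / 35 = 0.03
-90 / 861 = -30 / 287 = -0.10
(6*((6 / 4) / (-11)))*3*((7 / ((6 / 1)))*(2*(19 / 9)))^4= -312900721 / 216513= -1445.18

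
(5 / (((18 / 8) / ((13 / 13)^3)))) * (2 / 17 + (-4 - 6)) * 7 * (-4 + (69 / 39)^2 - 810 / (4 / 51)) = 4561558960 / 2873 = 1587733.71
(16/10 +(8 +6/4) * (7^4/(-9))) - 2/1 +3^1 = -227861/90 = -2531.79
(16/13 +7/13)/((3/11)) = 253/39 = 6.49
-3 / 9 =-1 / 3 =-0.33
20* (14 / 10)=28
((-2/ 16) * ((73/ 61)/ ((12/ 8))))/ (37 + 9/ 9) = -73/ 27816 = -0.00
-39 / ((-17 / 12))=468 / 17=27.53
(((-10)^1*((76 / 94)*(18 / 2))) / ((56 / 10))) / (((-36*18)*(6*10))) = 95 / 284256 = 0.00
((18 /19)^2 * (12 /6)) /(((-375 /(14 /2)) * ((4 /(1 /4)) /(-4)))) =378 /45125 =0.01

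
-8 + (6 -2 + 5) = 1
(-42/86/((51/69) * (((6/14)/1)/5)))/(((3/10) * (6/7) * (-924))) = 28175/868428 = 0.03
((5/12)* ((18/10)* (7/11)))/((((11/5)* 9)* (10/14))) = 49/1452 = 0.03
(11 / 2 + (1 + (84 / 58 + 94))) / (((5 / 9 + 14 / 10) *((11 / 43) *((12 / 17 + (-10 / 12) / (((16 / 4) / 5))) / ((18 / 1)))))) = -5251719645 / 480733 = -10924.40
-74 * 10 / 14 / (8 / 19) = -3515 / 28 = -125.54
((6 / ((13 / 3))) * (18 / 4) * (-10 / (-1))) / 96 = 135 / 208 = 0.65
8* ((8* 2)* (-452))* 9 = -520704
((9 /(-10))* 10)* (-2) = 18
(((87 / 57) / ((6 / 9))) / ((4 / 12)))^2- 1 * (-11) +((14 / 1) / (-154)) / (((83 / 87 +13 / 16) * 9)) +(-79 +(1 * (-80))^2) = 747487273747 / 117176268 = 6379.17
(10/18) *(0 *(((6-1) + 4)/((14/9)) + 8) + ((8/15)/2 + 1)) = 19/27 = 0.70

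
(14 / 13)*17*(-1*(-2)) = 476 / 13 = 36.62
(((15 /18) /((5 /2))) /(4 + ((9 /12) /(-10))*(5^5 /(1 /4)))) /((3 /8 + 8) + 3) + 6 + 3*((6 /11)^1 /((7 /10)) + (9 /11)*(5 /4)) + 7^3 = 7948047937 /22426404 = 354.41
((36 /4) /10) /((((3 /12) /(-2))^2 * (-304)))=-0.19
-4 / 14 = -2 / 7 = -0.29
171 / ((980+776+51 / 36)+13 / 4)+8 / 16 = 83 / 139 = 0.60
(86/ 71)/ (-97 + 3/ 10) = -860/ 68657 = -0.01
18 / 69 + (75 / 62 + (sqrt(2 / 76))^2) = 20278 / 13547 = 1.50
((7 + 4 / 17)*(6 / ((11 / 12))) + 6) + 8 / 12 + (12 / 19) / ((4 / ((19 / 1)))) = 31991 / 561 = 57.02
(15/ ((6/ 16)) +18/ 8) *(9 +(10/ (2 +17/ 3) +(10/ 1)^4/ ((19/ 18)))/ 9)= 235246141/ 5244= 44860.06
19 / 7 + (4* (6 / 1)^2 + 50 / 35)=1037 / 7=148.14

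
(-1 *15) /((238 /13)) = -195 /238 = -0.82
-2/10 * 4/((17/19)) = -76/85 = -0.89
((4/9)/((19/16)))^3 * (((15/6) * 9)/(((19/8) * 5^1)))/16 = 65536/10556001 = 0.01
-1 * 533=-533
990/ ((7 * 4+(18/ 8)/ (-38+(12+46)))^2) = 6336000/ 5058001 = 1.25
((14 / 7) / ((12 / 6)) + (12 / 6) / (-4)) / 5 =0.10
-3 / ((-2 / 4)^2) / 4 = -3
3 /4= 0.75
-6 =-6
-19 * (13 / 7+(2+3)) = -912 / 7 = -130.29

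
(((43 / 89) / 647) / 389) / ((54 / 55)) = 2365 / 1209588498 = 0.00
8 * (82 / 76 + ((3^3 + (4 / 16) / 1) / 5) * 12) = 50524 / 95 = 531.83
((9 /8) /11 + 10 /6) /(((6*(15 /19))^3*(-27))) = -3203153 /5196312000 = -0.00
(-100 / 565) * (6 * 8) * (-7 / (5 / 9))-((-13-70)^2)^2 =-47458213.96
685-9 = 676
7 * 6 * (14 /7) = 84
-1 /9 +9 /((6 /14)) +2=206 /9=22.89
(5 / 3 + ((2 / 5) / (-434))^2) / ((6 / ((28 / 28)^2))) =2943064 / 10595025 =0.28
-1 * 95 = -95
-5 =-5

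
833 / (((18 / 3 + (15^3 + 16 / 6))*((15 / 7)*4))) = 5831 / 203020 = 0.03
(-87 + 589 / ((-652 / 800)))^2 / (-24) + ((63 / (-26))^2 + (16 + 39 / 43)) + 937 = -122136294468697 / 4633846152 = -26357.43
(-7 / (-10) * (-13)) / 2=-91 / 20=-4.55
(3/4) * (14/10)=21/20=1.05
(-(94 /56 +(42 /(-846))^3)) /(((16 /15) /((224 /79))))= -658708915 /147636306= -4.46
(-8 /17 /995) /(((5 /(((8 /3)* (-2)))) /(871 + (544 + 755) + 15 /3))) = 3712 /3383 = 1.10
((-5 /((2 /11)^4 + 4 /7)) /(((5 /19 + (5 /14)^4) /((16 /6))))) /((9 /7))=-1047279397472 /16155805833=-64.82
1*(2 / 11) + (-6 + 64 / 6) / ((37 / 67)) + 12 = 25192 / 1221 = 20.63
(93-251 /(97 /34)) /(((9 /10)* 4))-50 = -84865 /1746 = -48.61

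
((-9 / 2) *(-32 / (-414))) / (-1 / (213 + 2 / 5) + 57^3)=-4268 / 2272410649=-0.00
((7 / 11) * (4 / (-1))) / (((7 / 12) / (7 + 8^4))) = -17904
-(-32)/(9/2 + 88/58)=1856/349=5.32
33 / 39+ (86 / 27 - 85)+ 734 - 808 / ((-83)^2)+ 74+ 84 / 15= 8856237712 / 12090195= 732.51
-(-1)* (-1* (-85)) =85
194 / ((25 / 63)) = 12222 / 25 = 488.88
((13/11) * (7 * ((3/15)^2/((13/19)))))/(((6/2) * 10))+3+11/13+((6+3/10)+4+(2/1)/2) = 813077/53625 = 15.16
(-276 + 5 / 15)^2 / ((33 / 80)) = 184223.30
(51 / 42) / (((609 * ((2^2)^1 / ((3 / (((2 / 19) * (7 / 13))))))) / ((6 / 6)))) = 4199 / 159152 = 0.03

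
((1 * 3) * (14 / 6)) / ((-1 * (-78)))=7 / 78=0.09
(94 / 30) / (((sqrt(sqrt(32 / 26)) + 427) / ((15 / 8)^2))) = -42847315 *13^(3 / 4) / 4609815841248-235 *13^(1 / 4) / 1152453960312 + 100345 *sqrt(13) / 2304907920624 + 237845445565 / 9219631682496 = 0.03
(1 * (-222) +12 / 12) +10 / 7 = -219.57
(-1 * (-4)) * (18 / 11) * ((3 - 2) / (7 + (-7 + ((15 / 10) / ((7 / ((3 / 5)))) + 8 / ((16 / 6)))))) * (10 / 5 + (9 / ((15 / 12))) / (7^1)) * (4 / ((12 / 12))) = 20352 / 803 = 25.34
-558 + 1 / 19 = -10601 / 19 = -557.95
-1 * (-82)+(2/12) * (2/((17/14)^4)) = 20584582/250563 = 82.15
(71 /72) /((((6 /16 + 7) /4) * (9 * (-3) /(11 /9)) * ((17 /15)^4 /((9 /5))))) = -390500 /14783217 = -0.03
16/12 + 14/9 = 26/9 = 2.89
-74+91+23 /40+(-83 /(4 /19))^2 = 12436051 /80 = 155450.64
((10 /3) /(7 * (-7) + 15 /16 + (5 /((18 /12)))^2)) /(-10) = 48 /5321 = 0.01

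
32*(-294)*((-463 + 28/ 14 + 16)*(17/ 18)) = 11861920/ 3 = 3953973.33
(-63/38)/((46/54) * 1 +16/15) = -1215/1406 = -0.86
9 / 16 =0.56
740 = 740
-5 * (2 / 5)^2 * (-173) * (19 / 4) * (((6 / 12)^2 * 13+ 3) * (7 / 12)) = 115045 / 48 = 2396.77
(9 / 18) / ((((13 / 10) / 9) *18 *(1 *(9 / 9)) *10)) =1 / 52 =0.02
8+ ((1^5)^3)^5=9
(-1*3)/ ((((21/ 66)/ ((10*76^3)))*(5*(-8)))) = 7243104/ 7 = 1034729.14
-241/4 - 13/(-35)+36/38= -58.93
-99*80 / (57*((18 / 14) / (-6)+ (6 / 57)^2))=702240 / 1027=683.78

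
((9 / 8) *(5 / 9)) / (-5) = -1 / 8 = -0.12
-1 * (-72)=72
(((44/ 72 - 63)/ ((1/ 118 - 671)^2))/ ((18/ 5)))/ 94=-19545815/ 47732145663006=-0.00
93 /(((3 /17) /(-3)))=-1581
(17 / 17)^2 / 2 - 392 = -783 / 2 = -391.50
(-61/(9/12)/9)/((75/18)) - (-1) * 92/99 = -1.24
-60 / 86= -30 / 43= -0.70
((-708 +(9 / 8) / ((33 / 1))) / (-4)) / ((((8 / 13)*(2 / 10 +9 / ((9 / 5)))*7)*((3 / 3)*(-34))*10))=-62301 / 2680832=-0.02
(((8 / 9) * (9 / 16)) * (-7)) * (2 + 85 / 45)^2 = -8575 / 162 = -52.93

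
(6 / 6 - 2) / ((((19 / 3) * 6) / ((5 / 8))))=-5 / 304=-0.02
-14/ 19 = -0.74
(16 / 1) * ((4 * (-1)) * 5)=-320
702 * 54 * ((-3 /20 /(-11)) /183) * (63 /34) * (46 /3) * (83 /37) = 379923453 /2110295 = 180.03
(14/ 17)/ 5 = 14/ 85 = 0.16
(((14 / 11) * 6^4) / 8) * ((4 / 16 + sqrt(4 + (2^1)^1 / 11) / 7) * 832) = 471744 / 11 + 269568 * sqrt(506) / 121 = 92999.72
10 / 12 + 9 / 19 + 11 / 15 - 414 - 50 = -263317 / 570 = -461.96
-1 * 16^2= -256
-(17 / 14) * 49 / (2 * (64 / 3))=-357 / 256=-1.39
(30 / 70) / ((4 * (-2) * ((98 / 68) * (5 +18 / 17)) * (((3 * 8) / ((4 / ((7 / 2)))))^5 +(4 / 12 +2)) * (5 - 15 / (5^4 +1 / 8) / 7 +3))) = -481763 / 2564521008215040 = -0.00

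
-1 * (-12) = 12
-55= -55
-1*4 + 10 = 6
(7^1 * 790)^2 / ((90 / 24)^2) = 19571776 / 9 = 2174641.78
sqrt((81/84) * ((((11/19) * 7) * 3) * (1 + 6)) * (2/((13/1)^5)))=0.02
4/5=0.80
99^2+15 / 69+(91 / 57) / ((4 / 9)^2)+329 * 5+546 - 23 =11977.30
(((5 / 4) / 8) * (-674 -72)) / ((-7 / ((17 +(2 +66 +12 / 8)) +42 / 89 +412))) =165643705 / 19936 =8308.77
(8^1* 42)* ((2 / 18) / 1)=112 / 3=37.33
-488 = -488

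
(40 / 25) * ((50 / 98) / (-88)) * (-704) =320 / 49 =6.53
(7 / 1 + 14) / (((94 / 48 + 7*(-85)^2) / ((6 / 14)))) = 216 / 1213847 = 0.00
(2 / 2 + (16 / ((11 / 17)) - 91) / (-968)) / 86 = 11377 / 915728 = 0.01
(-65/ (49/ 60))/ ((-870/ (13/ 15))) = 338/ 4263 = 0.08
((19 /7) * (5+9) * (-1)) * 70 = -2660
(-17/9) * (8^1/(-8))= 17/9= 1.89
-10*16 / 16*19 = -190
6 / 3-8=-6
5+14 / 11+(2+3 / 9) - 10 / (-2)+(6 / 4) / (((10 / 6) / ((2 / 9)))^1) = 2278 / 165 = 13.81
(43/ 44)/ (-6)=-43/ 264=-0.16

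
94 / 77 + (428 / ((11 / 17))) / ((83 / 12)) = 618986 / 6391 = 96.85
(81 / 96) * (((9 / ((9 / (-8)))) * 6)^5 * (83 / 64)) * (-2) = 557632512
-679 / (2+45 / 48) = -10864 / 47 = -231.15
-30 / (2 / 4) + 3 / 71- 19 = -5606 / 71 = -78.96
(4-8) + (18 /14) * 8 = 44 /7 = 6.29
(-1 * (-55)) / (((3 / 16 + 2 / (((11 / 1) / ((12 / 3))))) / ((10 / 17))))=96800 / 2737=35.37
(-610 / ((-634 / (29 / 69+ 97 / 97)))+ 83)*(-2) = -3690698 / 21873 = -168.73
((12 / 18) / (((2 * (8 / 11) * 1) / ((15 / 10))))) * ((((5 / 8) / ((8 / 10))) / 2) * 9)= 2.42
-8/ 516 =-2/ 129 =-0.02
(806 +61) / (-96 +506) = 867 / 410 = 2.11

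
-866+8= -858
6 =6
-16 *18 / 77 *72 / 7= -20736 / 539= -38.47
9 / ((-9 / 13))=-13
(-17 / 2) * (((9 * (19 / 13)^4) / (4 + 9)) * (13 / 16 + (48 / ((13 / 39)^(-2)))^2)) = -9333720341 / 11881376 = -785.58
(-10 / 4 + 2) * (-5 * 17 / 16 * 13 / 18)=1105 / 576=1.92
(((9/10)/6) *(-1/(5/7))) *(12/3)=-21/25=-0.84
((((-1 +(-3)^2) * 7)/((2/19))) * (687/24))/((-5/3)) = -91371/10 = -9137.10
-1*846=-846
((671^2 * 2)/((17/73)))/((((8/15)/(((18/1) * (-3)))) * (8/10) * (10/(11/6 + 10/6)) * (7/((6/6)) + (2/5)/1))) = -465898130775/20128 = -23146767.23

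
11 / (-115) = -11 / 115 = -0.10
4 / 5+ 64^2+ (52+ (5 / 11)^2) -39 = 2486554 / 605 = 4110.01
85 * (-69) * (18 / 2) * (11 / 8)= -580635 / 8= -72579.38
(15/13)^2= 225/169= 1.33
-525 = -525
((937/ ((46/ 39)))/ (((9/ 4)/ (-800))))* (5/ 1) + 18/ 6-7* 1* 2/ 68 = -3313225445/ 2346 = -1412287.06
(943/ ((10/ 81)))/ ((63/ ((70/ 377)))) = 8487/ 377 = 22.51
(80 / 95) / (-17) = -16 / 323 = -0.05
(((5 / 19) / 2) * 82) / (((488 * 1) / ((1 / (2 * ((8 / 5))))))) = 1025 / 148352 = 0.01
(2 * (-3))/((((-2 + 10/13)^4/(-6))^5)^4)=-1339818067.98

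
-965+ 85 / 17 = -960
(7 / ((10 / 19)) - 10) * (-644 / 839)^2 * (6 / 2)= 20529432 / 3519605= 5.83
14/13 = 1.08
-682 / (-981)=682 / 981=0.70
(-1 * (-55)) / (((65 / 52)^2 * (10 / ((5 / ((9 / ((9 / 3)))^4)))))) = 88 / 405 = 0.22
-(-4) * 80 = 320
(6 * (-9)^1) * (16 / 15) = -288 / 5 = -57.60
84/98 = 6/7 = 0.86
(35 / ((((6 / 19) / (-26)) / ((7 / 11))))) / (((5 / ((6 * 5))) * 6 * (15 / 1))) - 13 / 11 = -123.43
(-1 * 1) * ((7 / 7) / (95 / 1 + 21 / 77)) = -11 / 1048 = -0.01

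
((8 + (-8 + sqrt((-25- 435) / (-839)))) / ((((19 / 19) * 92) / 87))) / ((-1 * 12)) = -29 * sqrt(96485) / 154376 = -0.06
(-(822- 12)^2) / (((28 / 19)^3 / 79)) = -88878750525 / 5488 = -16195107.60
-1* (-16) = 16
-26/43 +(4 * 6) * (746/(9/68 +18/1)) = 17439746/17673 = 986.80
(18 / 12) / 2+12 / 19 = 105 / 76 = 1.38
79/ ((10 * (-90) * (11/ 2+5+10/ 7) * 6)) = -553/ 450900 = -0.00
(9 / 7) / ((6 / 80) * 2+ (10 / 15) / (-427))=32940 / 3803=8.66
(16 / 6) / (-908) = -0.00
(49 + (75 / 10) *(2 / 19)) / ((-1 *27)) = -946 / 513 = -1.84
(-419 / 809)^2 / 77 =175561 / 50395037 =0.00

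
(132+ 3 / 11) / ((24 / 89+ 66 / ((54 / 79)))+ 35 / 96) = 37294560 / 27402859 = 1.36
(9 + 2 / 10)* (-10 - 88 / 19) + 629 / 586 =-7434013 / 55670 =-133.54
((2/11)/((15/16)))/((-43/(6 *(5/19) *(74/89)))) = -4736/799843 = -0.01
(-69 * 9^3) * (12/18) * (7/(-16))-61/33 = 3872689/264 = 14669.28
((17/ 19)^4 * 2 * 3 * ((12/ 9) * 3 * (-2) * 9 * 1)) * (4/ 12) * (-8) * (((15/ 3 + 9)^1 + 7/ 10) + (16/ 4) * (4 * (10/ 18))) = 11348165312/ 651605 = 17415.71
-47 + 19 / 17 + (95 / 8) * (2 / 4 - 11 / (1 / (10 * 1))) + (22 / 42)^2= -161445853 / 119952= -1345.92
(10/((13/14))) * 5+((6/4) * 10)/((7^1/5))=5875/91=64.56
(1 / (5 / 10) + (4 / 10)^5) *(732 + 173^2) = 192612402 / 3125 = 61635.97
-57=-57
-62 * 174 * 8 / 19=-86304 / 19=-4542.32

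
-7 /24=-0.29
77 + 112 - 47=142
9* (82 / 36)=41 / 2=20.50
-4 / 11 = -0.36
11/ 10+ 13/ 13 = 21/ 10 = 2.10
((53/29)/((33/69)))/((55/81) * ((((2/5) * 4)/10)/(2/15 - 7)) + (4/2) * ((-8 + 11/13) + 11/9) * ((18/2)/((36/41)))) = -44070507/1402552085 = -0.03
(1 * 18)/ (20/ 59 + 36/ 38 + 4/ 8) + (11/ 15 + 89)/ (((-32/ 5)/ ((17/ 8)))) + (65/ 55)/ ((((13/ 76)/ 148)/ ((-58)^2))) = 6465766856081/ 1879680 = 3439823.19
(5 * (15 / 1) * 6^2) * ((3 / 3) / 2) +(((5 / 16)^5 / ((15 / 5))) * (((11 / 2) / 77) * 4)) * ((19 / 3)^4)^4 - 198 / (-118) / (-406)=1542261277911263868230877947 / 810922400678412288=1901860494.45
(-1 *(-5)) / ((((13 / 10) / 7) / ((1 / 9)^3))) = 350 / 9477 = 0.04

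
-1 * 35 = -35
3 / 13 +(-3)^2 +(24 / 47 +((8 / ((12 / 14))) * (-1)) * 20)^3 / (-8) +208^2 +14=30963572184326 / 36441873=849670.16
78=78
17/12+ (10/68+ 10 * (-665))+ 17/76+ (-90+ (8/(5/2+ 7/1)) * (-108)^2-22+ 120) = 3083458/969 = 3182.10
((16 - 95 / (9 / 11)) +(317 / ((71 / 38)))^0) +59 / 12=-3391 / 36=-94.19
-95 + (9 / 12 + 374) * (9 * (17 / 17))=13111 / 4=3277.75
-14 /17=-0.82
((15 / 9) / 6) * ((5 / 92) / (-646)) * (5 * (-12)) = 0.00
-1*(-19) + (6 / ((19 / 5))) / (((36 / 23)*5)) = 2189 / 114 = 19.20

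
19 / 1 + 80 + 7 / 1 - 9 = 97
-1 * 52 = -52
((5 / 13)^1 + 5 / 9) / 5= 22 / 117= 0.19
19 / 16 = 1.19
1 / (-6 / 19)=-19 / 6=-3.17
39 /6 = 13 /2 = 6.50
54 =54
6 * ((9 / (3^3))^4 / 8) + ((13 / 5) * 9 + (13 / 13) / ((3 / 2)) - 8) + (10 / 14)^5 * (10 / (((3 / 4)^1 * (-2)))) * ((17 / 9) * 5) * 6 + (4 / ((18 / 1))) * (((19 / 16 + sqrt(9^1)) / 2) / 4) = -7848683893 / 145212480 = -54.05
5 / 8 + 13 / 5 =129 / 40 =3.22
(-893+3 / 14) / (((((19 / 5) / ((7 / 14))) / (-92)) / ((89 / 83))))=127927265 / 11039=11588.66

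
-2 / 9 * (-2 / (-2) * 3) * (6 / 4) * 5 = -5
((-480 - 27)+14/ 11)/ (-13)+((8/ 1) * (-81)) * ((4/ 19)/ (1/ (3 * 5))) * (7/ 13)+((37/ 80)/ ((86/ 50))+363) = -1307930251/ 1869296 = -699.69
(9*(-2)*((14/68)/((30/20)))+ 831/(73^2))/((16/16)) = -209691/90593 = -2.31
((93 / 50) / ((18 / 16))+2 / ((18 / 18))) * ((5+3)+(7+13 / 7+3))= 38086 / 525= 72.54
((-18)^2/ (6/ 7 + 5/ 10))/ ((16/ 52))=14742/ 19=775.89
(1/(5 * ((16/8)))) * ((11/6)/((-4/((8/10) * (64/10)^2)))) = -2816/1875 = -1.50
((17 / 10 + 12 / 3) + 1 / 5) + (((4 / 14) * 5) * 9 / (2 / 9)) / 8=3677 / 280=13.13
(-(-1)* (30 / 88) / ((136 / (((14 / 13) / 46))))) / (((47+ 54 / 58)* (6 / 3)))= 609 / 994804096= 0.00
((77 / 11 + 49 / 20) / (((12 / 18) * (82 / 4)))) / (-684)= -63 / 62320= -0.00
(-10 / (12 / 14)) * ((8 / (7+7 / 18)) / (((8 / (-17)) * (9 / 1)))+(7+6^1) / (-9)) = 10175 / 513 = 19.83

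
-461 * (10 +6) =-7376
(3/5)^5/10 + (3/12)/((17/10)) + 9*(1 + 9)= 23947378/265625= 90.15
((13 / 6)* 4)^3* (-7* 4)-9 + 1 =-492344 / 27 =-18234.96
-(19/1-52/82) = -753/41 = -18.37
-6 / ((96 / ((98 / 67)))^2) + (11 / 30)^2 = 17201333 / 129283200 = 0.13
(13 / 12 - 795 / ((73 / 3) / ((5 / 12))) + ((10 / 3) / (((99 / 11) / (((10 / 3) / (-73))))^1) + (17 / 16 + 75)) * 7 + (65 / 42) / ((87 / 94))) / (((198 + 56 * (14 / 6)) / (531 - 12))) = 1732576087121 / 2104060896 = 823.44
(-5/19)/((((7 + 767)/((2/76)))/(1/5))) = -1/558828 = -0.00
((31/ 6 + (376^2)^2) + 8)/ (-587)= -119923040335/ 3522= -34049699.13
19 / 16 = 1.19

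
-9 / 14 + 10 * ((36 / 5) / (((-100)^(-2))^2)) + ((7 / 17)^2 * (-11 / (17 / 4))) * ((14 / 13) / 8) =6437995199372357 / 894166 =7199999999.30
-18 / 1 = -18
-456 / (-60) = 7.60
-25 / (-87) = 25 / 87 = 0.29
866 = 866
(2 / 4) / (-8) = -1 / 16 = -0.06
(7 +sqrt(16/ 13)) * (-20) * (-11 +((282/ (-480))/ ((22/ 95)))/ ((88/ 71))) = 2020695 * sqrt(13)/ 25168 +14144865/ 7744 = 2116.04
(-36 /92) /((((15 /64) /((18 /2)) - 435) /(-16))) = -27648 /1920845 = -0.01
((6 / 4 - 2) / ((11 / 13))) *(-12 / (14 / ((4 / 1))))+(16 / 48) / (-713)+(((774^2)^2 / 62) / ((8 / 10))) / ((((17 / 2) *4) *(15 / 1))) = 39724869873650 / 2799951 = 14187701.81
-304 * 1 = -304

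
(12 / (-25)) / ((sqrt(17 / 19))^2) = -228 / 425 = -0.54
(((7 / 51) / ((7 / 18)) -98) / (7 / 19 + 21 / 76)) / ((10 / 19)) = -239704 / 833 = -287.76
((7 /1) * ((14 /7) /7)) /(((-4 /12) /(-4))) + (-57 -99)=-132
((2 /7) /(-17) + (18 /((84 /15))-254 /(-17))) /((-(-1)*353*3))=0.02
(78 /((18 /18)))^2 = 6084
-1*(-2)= 2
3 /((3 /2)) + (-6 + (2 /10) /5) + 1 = -74 /25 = -2.96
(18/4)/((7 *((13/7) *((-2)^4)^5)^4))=3087/69056260668026847717566185472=0.00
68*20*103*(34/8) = 595340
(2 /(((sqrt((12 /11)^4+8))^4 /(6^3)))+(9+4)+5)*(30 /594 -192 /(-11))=5231731093015 /13066956716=400.38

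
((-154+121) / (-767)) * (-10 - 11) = -0.90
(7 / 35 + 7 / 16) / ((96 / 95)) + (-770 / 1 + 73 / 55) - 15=-22050459 / 28160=-783.04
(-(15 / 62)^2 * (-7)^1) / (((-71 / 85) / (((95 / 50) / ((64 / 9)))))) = -4578525 / 34934272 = -0.13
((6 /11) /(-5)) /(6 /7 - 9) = 14 /1045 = 0.01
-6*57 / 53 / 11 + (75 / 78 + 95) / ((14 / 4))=1423463 / 53053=26.83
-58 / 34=-1.71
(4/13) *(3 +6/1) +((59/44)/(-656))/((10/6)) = 5193219/1876160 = 2.77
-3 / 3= -1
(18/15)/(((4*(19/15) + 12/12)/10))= 180/91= 1.98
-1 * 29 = -29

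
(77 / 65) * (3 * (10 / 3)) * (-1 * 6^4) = -199584 / 13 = -15352.62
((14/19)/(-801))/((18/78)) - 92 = -4200626/45657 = -92.00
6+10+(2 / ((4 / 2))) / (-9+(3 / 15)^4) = 89359 / 5624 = 15.89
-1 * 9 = -9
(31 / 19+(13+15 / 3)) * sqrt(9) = 1119 / 19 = 58.89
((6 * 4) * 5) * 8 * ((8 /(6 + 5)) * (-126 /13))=-967680 /143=-6766.99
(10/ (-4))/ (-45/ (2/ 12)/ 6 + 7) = 5/ 76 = 0.07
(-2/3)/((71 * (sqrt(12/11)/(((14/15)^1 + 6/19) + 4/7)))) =-3632 * sqrt(33)/1274805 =-0.02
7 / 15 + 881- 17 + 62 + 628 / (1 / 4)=51577 / 15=3438.47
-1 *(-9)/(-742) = -9/742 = -0.01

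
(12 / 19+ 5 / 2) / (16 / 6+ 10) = 0.25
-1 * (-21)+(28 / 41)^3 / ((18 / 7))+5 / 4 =22.37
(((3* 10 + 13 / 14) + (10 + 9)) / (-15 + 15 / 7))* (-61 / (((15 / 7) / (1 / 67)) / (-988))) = -24574277 / 15075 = -1630.13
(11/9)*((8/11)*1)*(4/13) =32/117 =0.27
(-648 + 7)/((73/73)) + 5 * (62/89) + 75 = -50064/89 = -562.52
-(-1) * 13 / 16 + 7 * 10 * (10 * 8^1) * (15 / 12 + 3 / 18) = 7934.15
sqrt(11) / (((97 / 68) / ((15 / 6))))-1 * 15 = -15 + 170 * sqrt(11) / 97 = -9.19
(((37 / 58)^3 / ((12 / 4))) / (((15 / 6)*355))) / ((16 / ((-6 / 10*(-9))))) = 455877 / 13852952000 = 0.00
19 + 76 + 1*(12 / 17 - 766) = -11395 / 17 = -670.29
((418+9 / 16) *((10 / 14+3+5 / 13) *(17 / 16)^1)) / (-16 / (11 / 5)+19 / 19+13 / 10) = -2335612235 / 6371456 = -366.57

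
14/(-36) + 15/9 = 1.28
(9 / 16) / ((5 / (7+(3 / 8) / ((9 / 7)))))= 105 / 128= 0.82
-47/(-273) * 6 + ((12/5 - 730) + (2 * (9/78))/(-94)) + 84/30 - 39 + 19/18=-146603272/192465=-761.71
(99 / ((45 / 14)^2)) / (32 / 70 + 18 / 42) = 15092 / 1395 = 10.82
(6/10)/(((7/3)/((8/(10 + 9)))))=72/665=0.11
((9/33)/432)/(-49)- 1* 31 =-2406097/77616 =-31.00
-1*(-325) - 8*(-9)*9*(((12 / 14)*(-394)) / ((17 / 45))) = -68895565 / 119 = -578954.33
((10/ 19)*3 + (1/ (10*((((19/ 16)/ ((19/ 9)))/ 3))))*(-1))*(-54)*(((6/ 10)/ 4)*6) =-24138/ 475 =-50.82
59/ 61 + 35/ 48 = 4967/ 2928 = 1.70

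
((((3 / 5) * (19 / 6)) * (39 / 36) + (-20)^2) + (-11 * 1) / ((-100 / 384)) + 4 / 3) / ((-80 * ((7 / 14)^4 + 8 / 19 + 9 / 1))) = -5080201 / 8649000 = -0.59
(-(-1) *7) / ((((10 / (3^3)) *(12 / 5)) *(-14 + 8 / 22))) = -231 / 400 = -0.58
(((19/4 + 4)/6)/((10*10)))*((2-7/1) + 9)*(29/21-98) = -2029/360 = -5.64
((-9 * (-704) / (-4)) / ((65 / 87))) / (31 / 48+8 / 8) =-6614784 / 5135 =-1288.18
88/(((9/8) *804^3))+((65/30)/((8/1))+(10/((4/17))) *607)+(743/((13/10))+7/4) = 400886648102711/15201765072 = 26371.06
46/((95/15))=7.26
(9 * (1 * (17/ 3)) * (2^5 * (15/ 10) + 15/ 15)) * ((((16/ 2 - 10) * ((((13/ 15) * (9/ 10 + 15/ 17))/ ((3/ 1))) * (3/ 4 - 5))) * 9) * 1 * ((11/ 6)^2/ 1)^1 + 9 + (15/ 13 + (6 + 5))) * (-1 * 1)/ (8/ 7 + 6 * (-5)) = 13967280019/ 1050400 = 13297.11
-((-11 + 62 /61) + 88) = -4759 /61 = -78.02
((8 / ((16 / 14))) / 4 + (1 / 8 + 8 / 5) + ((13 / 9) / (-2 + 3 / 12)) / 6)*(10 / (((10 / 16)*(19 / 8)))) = 403696 / 17955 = 22.48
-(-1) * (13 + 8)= 21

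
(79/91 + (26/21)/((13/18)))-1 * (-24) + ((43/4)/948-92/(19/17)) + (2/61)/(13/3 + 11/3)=-22283743997/399938448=-55.72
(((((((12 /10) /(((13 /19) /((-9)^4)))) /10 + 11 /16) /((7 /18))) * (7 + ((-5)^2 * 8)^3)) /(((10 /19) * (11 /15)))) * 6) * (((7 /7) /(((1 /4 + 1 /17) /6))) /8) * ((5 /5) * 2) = 1253147470431077187 /700700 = 1788422249794.60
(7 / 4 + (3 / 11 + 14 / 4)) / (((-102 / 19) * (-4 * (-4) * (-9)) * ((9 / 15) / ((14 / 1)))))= 1995 / 11968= 0.17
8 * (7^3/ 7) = 392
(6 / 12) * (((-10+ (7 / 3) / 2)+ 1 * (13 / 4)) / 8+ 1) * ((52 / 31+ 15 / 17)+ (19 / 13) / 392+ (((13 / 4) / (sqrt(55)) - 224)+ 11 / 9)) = -154356887903 / 4640702976+ 377 * sqrt(55) / 42240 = -33.20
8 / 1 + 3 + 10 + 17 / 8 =23.12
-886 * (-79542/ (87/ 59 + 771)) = 38499801/ 422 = 91231.76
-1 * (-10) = 10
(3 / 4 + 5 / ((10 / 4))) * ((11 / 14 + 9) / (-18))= -1507 / 1008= -1.50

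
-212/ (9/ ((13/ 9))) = -2756/ 81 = -34.02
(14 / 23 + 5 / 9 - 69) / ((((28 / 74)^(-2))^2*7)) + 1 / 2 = 233826335 / 775902654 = 0.30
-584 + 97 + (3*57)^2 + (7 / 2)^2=115065 / 4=28766.25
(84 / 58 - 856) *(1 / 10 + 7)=-879761 / 145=-6067.32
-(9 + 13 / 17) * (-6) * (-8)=-7968 / 17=-468.71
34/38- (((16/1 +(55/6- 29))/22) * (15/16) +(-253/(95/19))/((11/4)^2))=518253/66880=7.75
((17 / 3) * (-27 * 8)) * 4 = -4896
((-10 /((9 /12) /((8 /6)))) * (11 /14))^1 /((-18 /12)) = 1760 /189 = 9.31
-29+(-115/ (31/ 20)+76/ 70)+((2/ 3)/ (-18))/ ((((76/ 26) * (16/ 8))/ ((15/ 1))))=-75848833/ 742140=-102.20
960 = 960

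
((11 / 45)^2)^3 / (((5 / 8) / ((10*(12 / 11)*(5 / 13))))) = 0.00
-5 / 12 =-0.42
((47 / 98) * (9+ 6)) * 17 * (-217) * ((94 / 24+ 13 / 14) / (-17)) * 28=2964995 / 14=211785.36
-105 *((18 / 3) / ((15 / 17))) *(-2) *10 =14280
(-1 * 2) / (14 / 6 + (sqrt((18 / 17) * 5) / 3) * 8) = -0.24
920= 920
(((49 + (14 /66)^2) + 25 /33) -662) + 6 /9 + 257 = -386084 /1089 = -354.53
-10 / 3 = -3.33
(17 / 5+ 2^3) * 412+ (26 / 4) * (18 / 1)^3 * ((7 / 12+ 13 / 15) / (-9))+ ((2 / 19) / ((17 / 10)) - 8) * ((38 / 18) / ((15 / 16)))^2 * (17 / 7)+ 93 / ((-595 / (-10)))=-3267896197 / 2168775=-1506.79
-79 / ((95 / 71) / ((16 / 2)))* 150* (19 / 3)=-448720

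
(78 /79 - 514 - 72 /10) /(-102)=102742 /20145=5.10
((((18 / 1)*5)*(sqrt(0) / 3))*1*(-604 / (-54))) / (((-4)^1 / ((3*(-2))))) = 0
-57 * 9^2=-4617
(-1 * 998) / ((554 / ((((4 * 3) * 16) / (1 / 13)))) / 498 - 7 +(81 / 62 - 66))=19228090752 / 1381284053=13.92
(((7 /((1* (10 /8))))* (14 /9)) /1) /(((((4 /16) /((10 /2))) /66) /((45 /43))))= 517440 /43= 12033.49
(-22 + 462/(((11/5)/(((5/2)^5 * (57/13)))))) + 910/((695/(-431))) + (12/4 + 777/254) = 328035609409/3671824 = 89338.60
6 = 6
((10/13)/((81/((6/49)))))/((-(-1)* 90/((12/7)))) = 8/361179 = 0.00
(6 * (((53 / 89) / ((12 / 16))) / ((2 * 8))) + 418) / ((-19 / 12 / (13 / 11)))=-5807646 / 18601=-312.22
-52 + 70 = 18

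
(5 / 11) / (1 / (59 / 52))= 0.52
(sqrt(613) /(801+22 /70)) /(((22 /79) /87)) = 240555 * sqrt(613) /617012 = 9.65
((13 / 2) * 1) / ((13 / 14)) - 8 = -1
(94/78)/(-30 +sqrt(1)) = -47/1131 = -0.04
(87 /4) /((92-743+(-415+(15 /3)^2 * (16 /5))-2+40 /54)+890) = -2349 /10504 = -0.22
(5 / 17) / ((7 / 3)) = 15 / 119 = 0.13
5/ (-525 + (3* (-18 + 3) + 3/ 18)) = -30/ 3419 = -0.01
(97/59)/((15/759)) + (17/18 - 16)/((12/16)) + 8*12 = 159.12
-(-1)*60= 60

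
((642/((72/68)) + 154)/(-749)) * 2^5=-72992/2247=-32.48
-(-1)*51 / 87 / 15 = 0.04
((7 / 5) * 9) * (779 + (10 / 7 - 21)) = 47844 / 5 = 9568.80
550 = 550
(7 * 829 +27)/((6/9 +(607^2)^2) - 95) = 1749/40726399652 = 0.00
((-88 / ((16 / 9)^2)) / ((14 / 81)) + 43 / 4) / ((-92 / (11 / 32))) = 740905 / 1318912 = 0.56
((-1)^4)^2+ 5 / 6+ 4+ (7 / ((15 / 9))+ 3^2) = 19.03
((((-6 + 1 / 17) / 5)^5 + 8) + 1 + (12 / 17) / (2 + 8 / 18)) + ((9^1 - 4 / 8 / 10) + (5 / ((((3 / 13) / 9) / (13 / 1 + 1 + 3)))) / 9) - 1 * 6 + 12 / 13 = 2886662546994659 / 7613983162500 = 379.13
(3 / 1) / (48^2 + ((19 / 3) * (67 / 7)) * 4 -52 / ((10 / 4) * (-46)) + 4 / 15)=0.00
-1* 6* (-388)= 2328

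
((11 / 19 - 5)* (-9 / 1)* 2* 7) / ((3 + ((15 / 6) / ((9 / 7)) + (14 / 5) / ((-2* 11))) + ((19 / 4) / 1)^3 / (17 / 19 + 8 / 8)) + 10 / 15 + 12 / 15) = 1341204480 / 151314917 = 8.86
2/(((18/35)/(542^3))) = 5572703080/9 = 619189231.11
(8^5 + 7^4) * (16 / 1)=562704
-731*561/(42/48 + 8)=-3280728/71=-46207.44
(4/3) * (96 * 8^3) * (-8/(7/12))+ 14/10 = -31457231/35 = -898778.03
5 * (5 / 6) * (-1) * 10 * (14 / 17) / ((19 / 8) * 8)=-1750 / 969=-1.81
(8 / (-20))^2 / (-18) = -2 / 225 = -0.01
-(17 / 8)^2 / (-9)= 289 / 576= 0.50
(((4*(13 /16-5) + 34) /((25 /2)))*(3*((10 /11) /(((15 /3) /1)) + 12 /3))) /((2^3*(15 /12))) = 4761 /2750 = 1.73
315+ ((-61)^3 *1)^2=51520374676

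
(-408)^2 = 166464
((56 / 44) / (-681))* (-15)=70 / 2497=0.03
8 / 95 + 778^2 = 57501988 / 95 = 605284.08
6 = 6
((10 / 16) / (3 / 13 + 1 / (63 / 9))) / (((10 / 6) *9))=91 / 816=0.11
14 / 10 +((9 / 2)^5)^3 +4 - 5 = 1029455660538781 / 163840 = 6283298709.34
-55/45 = -11/9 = -1.22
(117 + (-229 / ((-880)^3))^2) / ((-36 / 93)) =-1684393622765569625671 / 5572849041408000000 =-302.25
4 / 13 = 0.31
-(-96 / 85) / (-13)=-96 / 1105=-0.09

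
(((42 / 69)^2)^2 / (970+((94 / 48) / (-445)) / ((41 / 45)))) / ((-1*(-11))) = 160205696 / 12452008580407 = 0.00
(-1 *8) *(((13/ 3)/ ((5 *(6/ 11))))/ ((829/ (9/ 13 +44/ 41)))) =-41404/ 1529505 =-0.03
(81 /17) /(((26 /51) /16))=1944 /13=149.54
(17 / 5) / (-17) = -1 / 5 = -0.20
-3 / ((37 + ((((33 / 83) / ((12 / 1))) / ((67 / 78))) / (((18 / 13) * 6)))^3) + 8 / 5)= -962825166855544320 / 12388350512330417479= -0.08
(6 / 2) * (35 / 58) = 105 / 58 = 1.81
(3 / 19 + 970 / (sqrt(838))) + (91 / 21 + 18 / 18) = 313 / 57 + 485 * sqrt(838) / 419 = 39.00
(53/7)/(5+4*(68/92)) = 0.95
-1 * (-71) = 71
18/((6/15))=45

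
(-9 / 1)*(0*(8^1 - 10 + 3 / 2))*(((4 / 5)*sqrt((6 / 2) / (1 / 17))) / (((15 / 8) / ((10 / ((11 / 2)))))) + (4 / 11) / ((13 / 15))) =0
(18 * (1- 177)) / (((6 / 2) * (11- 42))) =1056 / 31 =34.06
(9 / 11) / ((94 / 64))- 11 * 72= -409176 / 517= -791.44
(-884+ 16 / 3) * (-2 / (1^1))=5272 / 3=1757.33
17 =17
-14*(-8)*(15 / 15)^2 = 112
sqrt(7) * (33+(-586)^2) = 343429 * sqrt(7) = 908627.73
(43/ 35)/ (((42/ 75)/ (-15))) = -32.91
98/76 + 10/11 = 919/418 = 2.20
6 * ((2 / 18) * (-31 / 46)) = -31 / 69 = -0.45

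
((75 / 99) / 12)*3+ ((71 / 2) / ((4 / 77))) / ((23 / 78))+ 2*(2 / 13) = 22871999 / 9867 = 2318.03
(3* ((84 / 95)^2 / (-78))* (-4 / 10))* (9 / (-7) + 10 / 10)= -2016 / 586625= -0.00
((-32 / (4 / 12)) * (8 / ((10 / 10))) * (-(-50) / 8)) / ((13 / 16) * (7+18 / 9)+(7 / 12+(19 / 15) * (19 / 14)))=-8064000 / 16153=-499.23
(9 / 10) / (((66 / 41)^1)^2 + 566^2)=15129 / 5385227920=0.00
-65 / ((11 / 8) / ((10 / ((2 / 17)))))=-44200 / 11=-4018.18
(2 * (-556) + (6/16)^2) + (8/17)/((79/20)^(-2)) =-30042863/27200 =-1104.52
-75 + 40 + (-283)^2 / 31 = 79004 / 31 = 2548.52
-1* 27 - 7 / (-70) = -269 / 10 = -26.90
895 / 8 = 111.88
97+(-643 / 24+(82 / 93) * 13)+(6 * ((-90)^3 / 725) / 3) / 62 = 49.23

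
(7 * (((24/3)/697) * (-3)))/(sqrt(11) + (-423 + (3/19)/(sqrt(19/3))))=-60648/(-106433991 + 2091 * sqrt(57) + 251617 * sqrt(11))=0.00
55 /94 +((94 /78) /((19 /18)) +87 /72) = 817777 /278616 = 2.94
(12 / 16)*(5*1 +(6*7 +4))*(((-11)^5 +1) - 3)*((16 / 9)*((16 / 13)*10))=-1752256640 / 13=-134788972.31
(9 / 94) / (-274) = -9 / 25756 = -0.00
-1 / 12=-0.08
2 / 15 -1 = -13 / 15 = -0.87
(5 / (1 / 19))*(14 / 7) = 190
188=188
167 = 167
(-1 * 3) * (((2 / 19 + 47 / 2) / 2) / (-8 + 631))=-2691 / 47348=-0.06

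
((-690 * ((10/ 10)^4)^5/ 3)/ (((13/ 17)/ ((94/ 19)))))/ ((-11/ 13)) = 367540/ 209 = 1758.56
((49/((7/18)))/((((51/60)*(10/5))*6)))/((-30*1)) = -7/17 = -0.41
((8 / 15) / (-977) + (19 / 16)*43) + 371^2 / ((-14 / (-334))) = 769978873087 / 234480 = 3283772.06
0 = 0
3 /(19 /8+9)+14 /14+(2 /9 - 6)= -4.51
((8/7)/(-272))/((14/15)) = -15/3332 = -0.00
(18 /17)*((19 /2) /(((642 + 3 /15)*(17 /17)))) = 45 /2873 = 0.02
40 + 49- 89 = 0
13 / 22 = 0.59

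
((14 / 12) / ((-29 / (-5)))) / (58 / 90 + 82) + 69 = 14883963 / 215702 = 69.00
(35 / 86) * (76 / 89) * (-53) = -70490 / 3827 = -18.42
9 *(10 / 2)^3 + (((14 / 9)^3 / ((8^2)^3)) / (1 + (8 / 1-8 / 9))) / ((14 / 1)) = 435953664049 / 387514368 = 1125.00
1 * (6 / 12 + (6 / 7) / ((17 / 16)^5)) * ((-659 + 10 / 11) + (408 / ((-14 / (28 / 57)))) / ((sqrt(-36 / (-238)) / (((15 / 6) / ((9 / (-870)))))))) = -163036113729 / 218657978 + 65313541900 * sqrt(238) / 99974637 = 9333.02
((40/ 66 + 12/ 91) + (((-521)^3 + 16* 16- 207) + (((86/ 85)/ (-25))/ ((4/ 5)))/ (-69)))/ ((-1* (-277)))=-2767539680064319/ 5420765350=-510544.08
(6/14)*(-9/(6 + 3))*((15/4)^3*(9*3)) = -273375/448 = -610.21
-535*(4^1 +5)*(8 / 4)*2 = -19260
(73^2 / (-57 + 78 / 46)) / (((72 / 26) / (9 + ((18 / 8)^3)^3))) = -69007089533915 / 1333788672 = -51737.65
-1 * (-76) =76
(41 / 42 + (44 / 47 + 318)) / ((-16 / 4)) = -631507 / 7896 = -79.98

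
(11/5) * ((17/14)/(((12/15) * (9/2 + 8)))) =187/700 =0.27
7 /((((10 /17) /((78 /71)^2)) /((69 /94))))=10.54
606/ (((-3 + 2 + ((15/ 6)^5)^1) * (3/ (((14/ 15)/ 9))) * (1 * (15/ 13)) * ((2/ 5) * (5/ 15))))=1.41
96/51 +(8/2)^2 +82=1698/17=99.88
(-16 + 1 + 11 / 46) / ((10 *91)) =-97 / 5980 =-0.02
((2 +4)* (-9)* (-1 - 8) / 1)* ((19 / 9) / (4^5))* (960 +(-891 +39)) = 13851 / 128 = 108.21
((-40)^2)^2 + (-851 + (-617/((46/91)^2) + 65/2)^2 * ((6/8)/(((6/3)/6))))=274503378535817/17909824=15326972.42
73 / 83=0.88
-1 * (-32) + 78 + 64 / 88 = 1218 / 11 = 110.73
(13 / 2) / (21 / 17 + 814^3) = 0.00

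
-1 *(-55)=55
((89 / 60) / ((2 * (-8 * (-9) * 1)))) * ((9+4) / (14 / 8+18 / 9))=1157 / 32400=0.04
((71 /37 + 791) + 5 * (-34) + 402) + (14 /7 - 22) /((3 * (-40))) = 227569 /222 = 1025.09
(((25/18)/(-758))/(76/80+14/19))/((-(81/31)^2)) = 2282375/14345305011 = 0.00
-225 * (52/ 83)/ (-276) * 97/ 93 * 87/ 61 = 2742675/ 3609919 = 0.76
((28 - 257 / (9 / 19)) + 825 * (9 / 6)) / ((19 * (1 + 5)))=13013 / 2052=6.34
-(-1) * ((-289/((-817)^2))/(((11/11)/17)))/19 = -4913/12682291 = -0.00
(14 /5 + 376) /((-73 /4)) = -7576 /365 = -20.76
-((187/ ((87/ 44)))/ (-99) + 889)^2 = -483496324921/ 613089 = -788623.39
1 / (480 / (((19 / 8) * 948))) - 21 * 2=-11939 / 320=-37.31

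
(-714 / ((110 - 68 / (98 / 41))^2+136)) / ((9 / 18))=-857157 / 4073638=-0.21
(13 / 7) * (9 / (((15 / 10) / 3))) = 234 / 7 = 33.43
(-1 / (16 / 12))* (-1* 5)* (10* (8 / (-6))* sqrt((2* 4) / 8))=-50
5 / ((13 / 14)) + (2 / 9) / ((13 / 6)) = 214 / 39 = 5.49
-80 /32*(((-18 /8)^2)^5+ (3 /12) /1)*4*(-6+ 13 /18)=1656347108875 /9437184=175512.86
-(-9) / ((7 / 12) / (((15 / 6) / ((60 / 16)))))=72 / 7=10.29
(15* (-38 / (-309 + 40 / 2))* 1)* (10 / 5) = 1140 / 289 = 3.94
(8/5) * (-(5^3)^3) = -3125000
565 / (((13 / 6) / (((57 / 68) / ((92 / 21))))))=2028915 / 40664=49.89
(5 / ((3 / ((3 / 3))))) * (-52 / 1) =-260 / 3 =-86.67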